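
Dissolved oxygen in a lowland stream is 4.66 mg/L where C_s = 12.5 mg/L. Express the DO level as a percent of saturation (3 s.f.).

% saturation = C/C_s × 100 = 4.66/12.5 × 100 = 37.3 %.

37.3 % saturation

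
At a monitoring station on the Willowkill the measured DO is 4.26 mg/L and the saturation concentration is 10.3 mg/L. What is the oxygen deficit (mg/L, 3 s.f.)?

D = C_s − C = 10.3 − 4.26 = 6.04 mg/L.

D ≈ 6.04 mg/L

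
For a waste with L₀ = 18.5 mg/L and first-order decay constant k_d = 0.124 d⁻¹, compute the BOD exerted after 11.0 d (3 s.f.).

y_t = L₀(1 − e^(−k_d t)) = 18.5 × (1 − e^(−0.124×11.0))
= 18.5 × (1 − 0.2556) = 18.5 × 0.7444 = 13.77 mg/L.

y ≈ 13.8 mg/L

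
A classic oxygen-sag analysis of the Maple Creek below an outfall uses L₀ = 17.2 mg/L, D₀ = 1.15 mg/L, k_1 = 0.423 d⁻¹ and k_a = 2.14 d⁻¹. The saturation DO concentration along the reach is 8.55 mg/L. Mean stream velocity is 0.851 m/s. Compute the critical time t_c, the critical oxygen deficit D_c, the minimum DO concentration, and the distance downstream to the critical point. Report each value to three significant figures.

With k_a/k_1 = 5.059 and 1 − D₀(k_a−k_1)/(k_1 L₀) = 0.7286,
t_c = ln(5.059 × 0.7286) / (2.14 − 0.423) = ln(3.686) / 1.717 = 1.305/1.717 = 0.7598 d.
L(t_c) = L₀ e^(−k_1 t_c) = 17.2 × 0.7251 = 12.47 mg/L, and at the critical point k_a D_c = k_1 L, so D_c = (0.423/2.14) × 12.47 = 2.465 mg/L.
Minimum DO = C_s − D_c = 8.55 − 2.465 = 6.085 mg/L.
x_c = v t_c = 0.851 m/s × 0.7598 d × 86400 s/d = 55860 m ≈ 55.9 km.

t_c ≈ 0.760 d; D_c ≈ 2.47 mg/L; min DO ≈ 6.08 mg/L; x_c ≈ 55.9 km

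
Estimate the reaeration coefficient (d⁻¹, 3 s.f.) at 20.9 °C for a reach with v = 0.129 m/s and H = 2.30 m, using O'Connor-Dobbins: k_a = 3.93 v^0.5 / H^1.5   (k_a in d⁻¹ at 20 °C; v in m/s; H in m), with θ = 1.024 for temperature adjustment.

k_a(20) = 3.93 × 0.129^0.5 / 2.30^1.5 = 3.93 × 0.3592 / 3.488 = 0.4047 d⁻¹.
k_a(20.9) = 0.4047 × 1.024^(20.9−20) = 0.4047 × 1.022 = 0.4134 d⁻¹.

k_a ≈ 0.413 d⁻¹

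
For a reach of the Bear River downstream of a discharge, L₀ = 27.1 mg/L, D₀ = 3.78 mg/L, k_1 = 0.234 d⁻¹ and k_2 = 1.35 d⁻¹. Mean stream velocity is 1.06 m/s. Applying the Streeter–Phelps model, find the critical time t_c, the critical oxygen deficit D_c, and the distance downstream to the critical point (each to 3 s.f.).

t_c ≈ 0.590 d; D_c ≈ 4.09 mg/L; x_c ≈ 54.0 km

t_c = [1/(k_2−k_1)] ln[(k_2/k_1)(1 − D₀(k_2−k_1)/(k_1 L₀))]
= [1/(1.35−0.234)] ln[(1.35/0.234)(1 − 3.78×1.116/(0.234×27.1))]
= (1/1.116) ln[5.769 × 0.3348] = 0.8961 × ln(1.931) = 0.8961 × 0.6582 = 0.5898 d.
D_c = (k_1/k_2) L₀ e^(−k_1 t_c) = (0.234/1.35) × 27.1 × e^(−0.234×0.5898) = 0.1733 × 27.1 × 0.8711 = 4.092 mg/L.
x_c = v t_c = 1.06 m/s × 0.5898 d × 86400 s/d = 54020 m ≈ 54.0 km.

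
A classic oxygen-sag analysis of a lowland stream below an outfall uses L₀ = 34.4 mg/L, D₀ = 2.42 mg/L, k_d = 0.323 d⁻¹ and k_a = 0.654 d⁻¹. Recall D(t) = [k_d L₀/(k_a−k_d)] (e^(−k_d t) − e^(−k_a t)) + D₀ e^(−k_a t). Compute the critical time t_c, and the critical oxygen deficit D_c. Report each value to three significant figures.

t_c ≈ 1.91 d; D_c ≈ 9.18 mg/L

t_c = [1/(k_a−k_d)] ln[(k_a/k_d)(1 − D₀(k_a−k_d)/(k_d L₀))]
= [1/(0.654−0.323)] ln[(0.654/0.323)(1 − 2.42×0.3310/(0.323×34.4))]
= (1/0.3310) ln[2.025 × 0.9279] = 3.021 × ln(1.879) = 3.021 × 0.6306 = 1.905 d.
L(t_c) = L₀ e^(−k_d t_c) = 34.4 × 0.5404 = 18.59 mg/L, and at the critical point k_a D_c = k_d L, so D_c = (0.323/0.654) × 18.59 = 9.182 mg/L.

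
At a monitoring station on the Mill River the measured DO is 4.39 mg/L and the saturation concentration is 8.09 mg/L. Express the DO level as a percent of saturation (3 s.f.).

54.3 % saturation

% saturation = C/C_s × 100 = 4.39/8.09 × 100 = 54.3 %.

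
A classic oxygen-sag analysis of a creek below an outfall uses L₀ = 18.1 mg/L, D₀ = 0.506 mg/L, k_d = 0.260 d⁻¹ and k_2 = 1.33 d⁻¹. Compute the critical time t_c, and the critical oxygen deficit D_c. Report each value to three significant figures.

t_c ≈ 1.41 d; D_c ≈ 2.45 mg/L

At the critical point dD/dt = 0, so k_d L₀ e^(−k_d t) = k_2 D. Substituting D(t) from the Streeter–Phelps equation and solving for t gives
t_c = ln[(k_2/k_d)(1 − D₀(k_2−k_d)/(k_d L₀))] / (k_2−k_d).
Here k_2−k_d = 1.070 d⁻¹ and 1 − D₀(k_2−k_d)/(k_d L₀) = 1 − 0.506×1.070/(0.260×18.1) = 0.8850, so
t_c = ln(5.115 × 0.8850) / 1.070 = 1.510 / 1.070 = 1.411 d.
D_c = (k_d/k_2) L₀ e^(−k_d t_c) = (0.260/1.33) × 18.1 × e^(−0.260×1.411) = 0.1955 × 18.1 × 0.6929 = 2.452 mg/L.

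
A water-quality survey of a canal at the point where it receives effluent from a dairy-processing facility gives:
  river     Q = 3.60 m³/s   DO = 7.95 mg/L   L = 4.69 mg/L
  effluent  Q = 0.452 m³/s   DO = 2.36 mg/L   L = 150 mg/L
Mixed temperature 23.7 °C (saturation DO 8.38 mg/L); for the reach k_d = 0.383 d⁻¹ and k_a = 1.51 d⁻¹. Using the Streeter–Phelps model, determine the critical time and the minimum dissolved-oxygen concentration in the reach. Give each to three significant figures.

t_c ≈ 1.07 d; minimum DO ≈ 4.87 mg/L

Mixed DO = (3.60×7.95 + 0.452×2.36)/(3.60+0.452) = 29.69/4.052 = 7.326 mg/L.
Mixed L₀ = (3.60×4.69 + 0.452×150)/(4.052) = 84.68/4.052 = 20.90 mg/L.
Initial deficit D₀ = C_s − DO₀ = 8.38 − 7.326 = 1.054 mg/L.
t_c = (1/1.127) ln[(1.51/0.383)(1 − 1.054×1.127/(0.383×20.90))] = 0.8873 × ln(3.358) = 1.075 d.
D_c = (0.383/1.51) × 20.90 × e^(−0.383×1.075) = 0.2536 × 20.90 × 0.6626 = 3.512 mg/L.
Minimum DO = 8.38 − 3.512 = 4.868 mg/L.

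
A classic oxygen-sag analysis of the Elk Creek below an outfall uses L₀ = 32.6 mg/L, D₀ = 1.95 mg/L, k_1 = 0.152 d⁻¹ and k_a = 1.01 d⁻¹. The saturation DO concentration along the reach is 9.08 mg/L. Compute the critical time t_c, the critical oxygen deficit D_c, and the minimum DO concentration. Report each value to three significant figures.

At the critical point dD/dt = 0, so k_1 L₀ e^(−k_1 t) = k_a D. Substituting D(t) from the Streeter–Phelps equation and solving for t gives
t_c = ln[(k_a/k_1)(1 − D₀(k_a−k_1)/(k_1 L₀))] / (k_a−k_1).
Here k_a−k_1 = 0.8580 d⁻¹ and 1 − D₀(k_a−k_1)/(k_1 L₀) = 1 − 1.95×0.8580/(0.152×32.6) = 0.6624, so
t_c = ln(6.645 × 0.6624) / 0.8580 = 1.482 / 0.8580 = 1.727 d.
L(t_c) = L₀ e^(−k_1 t_c) = 32.6 × 0.7691 = 25.07 mg/L, and at the critical point k_a D_c = k_1 L, so D_c = (0.152/1.01) × 25.07 = 3.773 mg/L.
Minimum DO = C_s − D_c = 9.08 − 3.773 = 5.307 mg/L.

t_c ≈ 1.73 d; D_c ≈ 3.77 mg/L; min DO ≈ 5.31 mg/L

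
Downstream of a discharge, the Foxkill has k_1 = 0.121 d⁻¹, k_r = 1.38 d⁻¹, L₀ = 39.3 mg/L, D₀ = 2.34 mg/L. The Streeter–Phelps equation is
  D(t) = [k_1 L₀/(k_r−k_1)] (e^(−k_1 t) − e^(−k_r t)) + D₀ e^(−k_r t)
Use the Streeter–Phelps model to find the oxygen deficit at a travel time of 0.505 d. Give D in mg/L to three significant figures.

D ≈ 2.84 mg/L

k_1 L₀/(k_r−k_1) = 0.121×39.3/(1.38−0.121) = 4.755/1.259 = 3.777 mg/L.
e^(−k_1 t) = e^(−0.121×0.5050) = 0.9407; e^(−k_r t) = e^(−1.38×0.5050) = 0.4981.
D = 3.777 × (0.9407 − 0.4981) + 2.34 × 0.4981 = 1.672 + 1.166 = 2.837 mg/L.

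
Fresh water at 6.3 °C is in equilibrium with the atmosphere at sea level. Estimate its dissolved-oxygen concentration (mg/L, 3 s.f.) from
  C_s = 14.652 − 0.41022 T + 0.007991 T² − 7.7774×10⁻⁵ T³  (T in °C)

C_s ≈ 12.4 mg/L

C_s = 14.652 − 0.41022×6.3 + 0.007991×6.3² − 7.7774×10⁻⁵×6.3³ = 12.37 mg/L.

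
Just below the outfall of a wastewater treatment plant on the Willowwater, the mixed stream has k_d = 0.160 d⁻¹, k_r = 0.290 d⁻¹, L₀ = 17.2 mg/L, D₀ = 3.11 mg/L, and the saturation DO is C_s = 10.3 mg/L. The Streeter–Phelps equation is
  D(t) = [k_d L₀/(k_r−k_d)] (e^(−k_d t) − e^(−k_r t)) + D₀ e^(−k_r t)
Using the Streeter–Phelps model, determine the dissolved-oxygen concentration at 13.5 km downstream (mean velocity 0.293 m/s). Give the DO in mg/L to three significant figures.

Travel time t = x/v = 13.5 km / (0.293 m/s) = 13500 m / 0.293 m/s = 46080 s = 0.5333 d.
k_d L₀/(k_r−k_d) = 0.160×17.2/(0.290−0.160) = 2.752/0.1300 = 21.17 mg/L.
e^(−k_d t) = e^(−0.160×0.5333) = 0.9182; e^(−k_r t) = e^(−0.290×0.5333) = 0.8567.
D = 21.17 × (0.9182 − 0.8567) + 3.11 × 0.8567 = 1.302 + 2.664 = 3.966 mg/L.
DO = C_s − D = 10.3 − 3.966 = 6.334 mg/L.

DO ≈ 6.33 mg/L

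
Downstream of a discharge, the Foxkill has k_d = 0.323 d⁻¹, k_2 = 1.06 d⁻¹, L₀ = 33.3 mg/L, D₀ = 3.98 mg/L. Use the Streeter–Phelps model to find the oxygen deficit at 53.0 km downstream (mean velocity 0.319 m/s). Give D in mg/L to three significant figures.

D ≈ 6.46 mg/L

Travel time t = x/v = 53.0 km / (0.319 m/s) = 53000 m / 0.319 m/s = 166100 s = 1.923 d.
k_d L₀/(k_2−k_d) = 0.323×33.3/(1.06−0.323) = 10.76/0.7370 = 14.59 mg/L.
e^(−k_d t) = e^(−0.323×1.923) = 0.5373; e^(−k_2 t) = e^(−1.06×1.923) = 0.1302.
D = 14.59 × (0.5373 − 0.1302) + 3.98 × 0.1302 = 5.941 + 0.5184 = 6.460 mg/L.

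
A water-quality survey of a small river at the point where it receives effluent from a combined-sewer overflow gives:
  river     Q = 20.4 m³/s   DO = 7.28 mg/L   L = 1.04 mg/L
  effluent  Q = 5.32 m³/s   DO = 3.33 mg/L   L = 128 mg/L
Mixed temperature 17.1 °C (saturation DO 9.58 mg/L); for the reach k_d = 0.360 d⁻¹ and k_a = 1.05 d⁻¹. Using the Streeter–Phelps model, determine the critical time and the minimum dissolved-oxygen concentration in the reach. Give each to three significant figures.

Mixed DO = (20.4×7.28 + 5.32×3.33)/(20.4+5.32) = 166.2/25.72 = 6.463 mg/L.
Mixed L₀ = (20.4×1.04 + 5.32×128)/(25.72) = 702.2/25.72 = 27.30 mg/L.
Initial deficit D₀ = C_s − DO₀ = 9.58 − 6.463 = 3.117 mg/L.
t_c = (1/0.6900) ln[(1.05/0.360)(1 − 3.117×0.6900/(0.360×27.30))] = 1.449 × ln(2.278) = 1.193 d.
D_c = (0.360/1.05) × 27.30 × e^(−0.360×1.193) = 0.3429 × 27.30 × 0.6507 = 6.091 mg/L.
Minimum DO = 9.58 − 6.091 = 3.489 mg/L.

t_c ≈ 1.19 d; minimum DO ≈ 3.49 mg/L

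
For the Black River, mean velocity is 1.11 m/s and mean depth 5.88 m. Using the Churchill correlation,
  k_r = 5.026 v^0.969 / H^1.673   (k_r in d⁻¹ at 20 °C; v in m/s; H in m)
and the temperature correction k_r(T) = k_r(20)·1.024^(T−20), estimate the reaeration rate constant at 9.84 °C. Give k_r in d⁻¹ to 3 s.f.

k_r ≈ 0.226 d⁻¹

k_r(20) = 5.026 × 1.11^0.969 / 5.88^1.673 = 5.026 × 1.106 / 19.37 = 0.2871 d⁻¹.
k_r(9.84) = 0.2871 × 1.024^(9.84−20) = 0.2871 × 0.7859 = 0.2256 d⁻¹.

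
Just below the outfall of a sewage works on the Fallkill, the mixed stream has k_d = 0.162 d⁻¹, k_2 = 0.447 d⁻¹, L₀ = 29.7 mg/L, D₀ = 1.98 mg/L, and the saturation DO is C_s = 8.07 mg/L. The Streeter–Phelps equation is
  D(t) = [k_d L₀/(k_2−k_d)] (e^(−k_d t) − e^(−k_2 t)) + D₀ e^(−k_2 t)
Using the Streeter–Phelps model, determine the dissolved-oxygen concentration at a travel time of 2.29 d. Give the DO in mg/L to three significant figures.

k_d L₀/(k_2−k_d) = 0.162×29.7/(0.447−0.162) = 4.811/0.2850 = 16.88 mg/L.
e^(−k_d t) = e^(−0.162×2.290) = 0.6901; e^(−k_2 t) = e^(−0.447×2.290) = 0.3593.
D = 16.88 × (0.6901 − 0.3593) + 1.98 × 0.3593 = 5.584 + 0.7114 = 6.295 mg/L.
DO = C_s − D = 8.07 − 6.295 = 1.775 mg/L.

DO ≈ 1.77 mg/L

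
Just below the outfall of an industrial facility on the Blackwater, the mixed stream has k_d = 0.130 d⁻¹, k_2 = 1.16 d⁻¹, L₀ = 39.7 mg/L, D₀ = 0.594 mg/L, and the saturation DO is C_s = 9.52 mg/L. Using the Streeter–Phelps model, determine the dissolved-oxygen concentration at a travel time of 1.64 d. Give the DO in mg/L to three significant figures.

DO ≈ 6.13 mg/L

k_d L₀/(k_2−k_d) = 0.130×39.7/(1.16−0.130) = 5.161/1.030 = 5.011 mg/L.
e^(−k_d t) = e^(−0.130×1.640) = 0.8080; e^(−k_2 t) = e^(−1.16×1.640) = 0.1492.
D = 5.011 × (0.8080 − 0.1492) + 0.594 × 0.1492 = 3.301 + 0.08863 = 3.390 mg/L.
DO = C_s − D = 9.52 − 3.390 = 6.130 mg/L.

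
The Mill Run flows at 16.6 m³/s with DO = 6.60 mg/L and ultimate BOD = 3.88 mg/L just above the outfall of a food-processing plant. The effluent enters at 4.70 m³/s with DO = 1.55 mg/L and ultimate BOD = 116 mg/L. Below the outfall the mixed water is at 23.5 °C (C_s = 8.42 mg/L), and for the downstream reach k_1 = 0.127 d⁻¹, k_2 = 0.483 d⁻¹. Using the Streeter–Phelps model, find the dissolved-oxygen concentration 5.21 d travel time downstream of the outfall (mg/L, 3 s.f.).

DO ≈ 3.74 mg/L

Mixed DO = (16.6×6.60 + 4.70×1.55)/(16.6+4.70) = 116.8/21.30 = 5.486 mg/L.
Mixed L₀ = (16.6×3.88 + 4.70×116)/(21.30) = 609.6/21.30 = 28.62 mg/L.
Initial deficit D₀ = C_s − DO₀ = 8.42 − 5.486 = 2.934 mg/L.
D(5.21) = [0.127×28.62/(0.483−0.127)](e^(−0.127×5.21) − e^(−0.483×5.21)) + 2.934 e^(−0.483×5.21)
= 10.21 × (0.5160 − 0.08075) + 2.934 × 0.08075 = 4.681 mg/L.
DO = 8.42 − 4.681 = 3.739 mg/L.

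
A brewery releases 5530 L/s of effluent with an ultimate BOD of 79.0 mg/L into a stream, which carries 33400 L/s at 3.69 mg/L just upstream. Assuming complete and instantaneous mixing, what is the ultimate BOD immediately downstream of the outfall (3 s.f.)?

Flow-weighted mixing: C = (Q_r C_r + Q_w C_w)/(Q_r + Q_w)
= (33400×3.69 + 5530×79.0)/(33400 + 5530) = 560100/38930 = 14.39 mg/L.

14.4 mg/L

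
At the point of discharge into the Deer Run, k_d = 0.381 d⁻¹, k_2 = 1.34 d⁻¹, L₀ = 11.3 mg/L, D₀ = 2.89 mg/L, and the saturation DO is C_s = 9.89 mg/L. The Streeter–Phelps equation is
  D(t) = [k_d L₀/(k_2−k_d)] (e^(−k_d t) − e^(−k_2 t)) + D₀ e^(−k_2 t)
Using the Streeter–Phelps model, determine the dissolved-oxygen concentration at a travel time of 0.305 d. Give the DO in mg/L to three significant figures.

k_d L₀/(k_2−k_d) = 0.381×11.3/(1.34−0.381) = 4.305/0.9590 = 4.489 mg/L.
e^(−k_d t) = e^(−0.381×0.3050) = 0.8903; e^(−k_2 t) = e^(−1.34×0.3050) = 0.6645.
D = 4.489 × (0.8903 − 0.6645) + 2.89 × 0.6645 = 1.014 + 1.920 = 2.934 mg/L.
DO = C_s − D = 9.89 − 2.934 = 6.956 mg/L.

DO ≈ 6.96 mg/L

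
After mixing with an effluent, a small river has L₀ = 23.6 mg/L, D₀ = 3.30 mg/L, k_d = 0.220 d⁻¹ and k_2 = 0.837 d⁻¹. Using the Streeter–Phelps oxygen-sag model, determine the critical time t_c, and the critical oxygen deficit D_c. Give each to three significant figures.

t_c = [1/(k_2−k_d)] ln[(k_2/k_d)(1 − D₀(k_2−k_d)/(k_d L₀))]
= [1/(0.837−0.220)] ln[(0.837/0.220)(1 − 3.30×0.6170/(0.220×23.6))]
= (1/0.6170) ln[3.805 × 0.6078] = 1.621 × ln(2.313) = 1.621 × 0.8384 = 1.359 d.
D_c = (k_d/k_2) L₀ e^(−k_d t_c) = (0.220/0.837) × 23.6 × e^(−0.220×1.359) = 0.2628 × 23.6 × 0.7416 = 4.600 mg/L.

t_c ≈ 1.36 d; D_c ≈ 4.60 mg/L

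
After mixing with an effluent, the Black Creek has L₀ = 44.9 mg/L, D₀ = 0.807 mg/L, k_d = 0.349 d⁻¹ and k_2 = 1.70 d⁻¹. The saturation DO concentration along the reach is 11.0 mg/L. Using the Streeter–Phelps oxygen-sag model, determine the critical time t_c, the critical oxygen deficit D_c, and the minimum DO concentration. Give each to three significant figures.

With k_2/k_d = 4.871 and 1 − D₀(k_2−k_d)/(k_d L₀) = 0.9304,
t_c = ln(4.871 × 0.9304) / (1.70 − 0.349) = ln(4.532) / 1.351 = 1.511/1.351 = 1.119 d.
L(t_c) = L₀ e^(−k_d t_c) = 44.9 × 0.6768 = 30.39 mg/L, and at the critical point k_2 D_c = k_d L, so D_c = (0.349/1.70) × 30.39 = 6.239 mg/L.
Minimum DO = C_s − D_c = 11.0 − 6.239 = 4.761 mg/L.

t_c ≈ 1.12 d; D_c ≈ 6.24 mg/L; min DO ≈ 4.76 mg/L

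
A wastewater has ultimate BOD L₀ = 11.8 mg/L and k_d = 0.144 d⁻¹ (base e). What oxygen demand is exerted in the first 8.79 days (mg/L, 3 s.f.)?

y ≈ 8.47 mg/L

y_t = L₀(1 − e^(−k_d t)) = 11.8 × (1 − e^(−0.144×8.79))
= 11.8 × (1 − 0.2820) = 11.8 × 0.7180 = 8.472 mg/L.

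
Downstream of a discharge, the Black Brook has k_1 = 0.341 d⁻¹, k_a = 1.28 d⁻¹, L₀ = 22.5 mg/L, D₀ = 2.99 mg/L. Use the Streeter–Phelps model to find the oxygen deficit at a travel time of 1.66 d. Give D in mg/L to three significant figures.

k_1 L₀/(k_a−k_1) = 0.341×22.5/(1.28−0.341) = 7.673/0.9390 = 8.171 mg/L.
e^(−k_1 t) = e^(−0.341×1.660) = 0.5678; e^(−k_a t) = e^(−1.28×1.660) = 0.1195.
D = 8.171 × (0.5678 − 0.1195) + 2.99 × 0.1195 = 3.663 + 0.3572 = 4.020 mg/L.

D ≈ 4.02 mg/L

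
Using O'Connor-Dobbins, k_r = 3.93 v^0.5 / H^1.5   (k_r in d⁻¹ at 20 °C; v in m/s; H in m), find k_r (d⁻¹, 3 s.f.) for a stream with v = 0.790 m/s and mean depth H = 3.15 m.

k_r ≈ 0.625 d⁻¹

k_r = 3.93 × 0.790^0.5 / 3.15^1.5 = 3.93 × 0.8888 / 5.591 = 0.6248 d⁻¹.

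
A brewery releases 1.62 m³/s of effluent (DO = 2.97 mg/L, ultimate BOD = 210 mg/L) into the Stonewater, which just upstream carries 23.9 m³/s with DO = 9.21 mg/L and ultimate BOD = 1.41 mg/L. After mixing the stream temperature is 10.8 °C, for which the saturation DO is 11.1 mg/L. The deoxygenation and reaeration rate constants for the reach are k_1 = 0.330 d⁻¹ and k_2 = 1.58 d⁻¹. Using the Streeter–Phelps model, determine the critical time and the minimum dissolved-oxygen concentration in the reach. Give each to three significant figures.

t_c ≈ 0.538 d; minimum DO ≈ 8.54 mg/L

Mixed DO = (23.9×9.21 + 1.62×2.97)/(23.9+1.62) = 224.9/25.52 = 8.814 mg/L.
Mixed L₀ = (23.9×1.41 + 1.62×210)/(25.52) = 373.9/25.52 = 14.65 mg/L.
Initial deficit D₀ = C_s − DO₀ = 11.1 − 8.814 = 2.286 mg/L.
t_c = (1/1.250) ln[(1.58/0.330)(1 − 2.286×1.250/(0.330×14.65))] = 0.8000 × ln(1.958) = 0.5376 d.
D_c = (0.330/1.58) × 14.65 × e^(−0.330×0.5376) = 0.2089 × 14.65 × 0.8375 = 2.563 mg/L.
Minimum DO = 11.1 − 2.563 = 8.537 mg/L.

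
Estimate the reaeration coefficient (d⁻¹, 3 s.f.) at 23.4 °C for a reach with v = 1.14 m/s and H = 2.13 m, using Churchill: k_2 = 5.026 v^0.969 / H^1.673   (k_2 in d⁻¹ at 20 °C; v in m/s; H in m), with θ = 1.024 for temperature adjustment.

k_2 ≈ 1.75 d⁻¹

k_2(20) = 5.026 × 1.14^0.969 / 2.13^1.673 = 5.026 × 1.135 / 3.543 = 1.611 d⁻¹.
k_2(23.4) = 1.611 × 1.024^(23.4−20) = 1.611 × 1.084 = 1.746 d⁻¹.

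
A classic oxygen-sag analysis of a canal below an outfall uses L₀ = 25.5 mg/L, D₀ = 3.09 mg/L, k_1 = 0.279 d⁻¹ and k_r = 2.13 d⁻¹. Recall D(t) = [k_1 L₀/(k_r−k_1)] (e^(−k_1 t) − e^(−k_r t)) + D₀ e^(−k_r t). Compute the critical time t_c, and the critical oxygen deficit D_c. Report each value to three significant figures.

t_c ≈ 0.218 d; D_c ≈ 3.14 mg/L

t_c = [1/(k_r−k_1)] ln[(k_r/k_1)(1 − D₀(k_r−k_1)/(k_1 L₀))]
= [1/(2.13−0.279)] ln[(2.13/0.279)(1 − 3.09×1.851/(0.279×25.5))]
= (1/1.851) ln[7.634 × 0.1961] = 0.5402 × ln(1.497) = 0.5402 × 0.4034 = 0.2179 d.
L(t_c) = L₀ e^(−k_1 t_c) = 25.5 × 0.9410 = 24.00 mg/L, and at the critical point k_r D_c = k_1 L, so D_c = (0.279/2.13) × 24.00 = 3.143 mg/L.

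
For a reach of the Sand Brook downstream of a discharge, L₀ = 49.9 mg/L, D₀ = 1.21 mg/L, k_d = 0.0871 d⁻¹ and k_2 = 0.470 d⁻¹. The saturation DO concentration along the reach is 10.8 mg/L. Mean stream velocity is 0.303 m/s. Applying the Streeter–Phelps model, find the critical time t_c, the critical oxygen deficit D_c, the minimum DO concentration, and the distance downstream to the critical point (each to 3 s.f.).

At the critical point dD/dt = 0, so k_d L₀ e^(−k_d t) = k_2 D. Substituting D(t) from the Streeter–Phelps equation and solving for t gives
t_c = ln[(k_2/k_d)(1 − D₀(k_2−k_d)/(k_d L₀))] / (k_2−k_d).
Here k_2−k_d = 0.3829 d⁻¹ and 1 − D₀(k_2−k_d)/(k_d L₀) = 1 − 1.21×0.3829/(0.0871×49.9) = 0.8934, so
t_c = ln(5.396 × 0.8934) / 0.3829 = 1.573 / 0.3829 = 4.108 d.
L(t_c) = L₀ e^(−k_d t_c) = 49.9 × 0.6992 = 34.89 mg/L, and at the critical point k_2 D_c = k_d L, so D_c = (0.0871/0.470) × 34.89 = 6.466 mg/L.
Minimum DO = C_s − D_c = 10.8 − 6.466 = 4.334 mg/L.
x_c = v t_c = 0.303 m/s × 4.108 d × 86400 s/d = 107500 m ≈ 108 km.

t_c ≈ 4.11 d; D_c ≈ 6.47 mg/L; min DO ≈ 4.33 mg/L; x_c ≈ 108 km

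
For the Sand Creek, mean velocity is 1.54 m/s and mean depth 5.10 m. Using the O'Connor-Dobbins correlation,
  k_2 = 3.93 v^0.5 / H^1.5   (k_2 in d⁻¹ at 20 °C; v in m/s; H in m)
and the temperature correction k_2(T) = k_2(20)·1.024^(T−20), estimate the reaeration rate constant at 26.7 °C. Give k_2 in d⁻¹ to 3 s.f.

k_2(20) = 3.93 × 1.54^0.5 / 5.10^1.5 = 3.93 × 1.241 / 11.52 = 0.4234 d⁻¹.
k_2(26.7) = 0.4234 × 1.024^(26.7−20) = 0.4234 × 1.172 = 0.4964 d⁻¹.

k_2 ≈ 0.496 d⁻¹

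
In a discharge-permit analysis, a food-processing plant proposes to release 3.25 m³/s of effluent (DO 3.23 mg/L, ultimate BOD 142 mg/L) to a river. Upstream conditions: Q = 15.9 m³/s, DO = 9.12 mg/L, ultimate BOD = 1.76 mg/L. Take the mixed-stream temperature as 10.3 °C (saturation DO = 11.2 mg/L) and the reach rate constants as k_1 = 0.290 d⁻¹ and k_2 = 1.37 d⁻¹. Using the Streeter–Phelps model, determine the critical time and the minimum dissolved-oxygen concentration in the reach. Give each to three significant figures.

Mixed DO = (15.9×9.12 + 3.25×3.23)/(15.9+3.25) = 155.5/19.15 = 8.120 mg/L.
Mixed L₀ = (15.9×1.76 + 3.25×142)/(19.15) = 489.5/19.15 = 25.56 mg/L.
Initial deficit D₀ = C_s − DO₀ = 11.2 − 8.120 = 3.080 mg/L.
t_c = (1/1.080) ln[(1.37/0.290)(1 − 3.080×1.080/(0.290×25.56))] = 0.9259 × ln(2.604) = 0.8863 d.
D_c = (0.290/1.37) × 25.56 × e^(−0.290×0.8863) = 0.2117 × 25.56 × 0.7733 = 4.184 mg/L.
Minimum DO = 11.2 − 4.184 = 7.016 mg/L.

t_c ≈ 0.886 d; minimum DO ≈ 7.02 mg/L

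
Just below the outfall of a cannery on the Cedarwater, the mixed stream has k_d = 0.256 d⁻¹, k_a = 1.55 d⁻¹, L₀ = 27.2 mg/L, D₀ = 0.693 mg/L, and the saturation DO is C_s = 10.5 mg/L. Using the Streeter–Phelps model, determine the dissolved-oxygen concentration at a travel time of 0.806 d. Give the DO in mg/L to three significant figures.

DO ≈ 7.47 mg/L

k_d L₀/(k_a−k_d) = 0.256×27.2/(1.55−0.256) = 6.963/1.294 = 5.381 mg/L.
e^(−k_d t) = e^(−0.256×0.8060) = 0.8136; e^(−k_a t) = e^(−1.55×0.8060) = 0.2867.
D = 5.381 × (0.8136 − 0.2867) + 0.693 × 0.2867 = 2.835 + 0.1987 = 3.034 mg/L.
DO = C_s − D = 10.5 − 3.034 = 7.466 mg/L.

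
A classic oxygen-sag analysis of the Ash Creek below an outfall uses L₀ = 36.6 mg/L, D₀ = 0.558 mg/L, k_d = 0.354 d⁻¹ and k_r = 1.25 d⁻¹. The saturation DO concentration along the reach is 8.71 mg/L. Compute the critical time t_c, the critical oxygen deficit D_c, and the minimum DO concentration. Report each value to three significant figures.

t_c ≈ 1.36 d; D_c ≈ 6.40 mg/L; min DO ≈ 2.31 mg/L

t_c = [1/(k_r−k_d)] ln[(k_r/k_d)(1 − D₀(k_r−k_d)/(k_d L₀))]
= [1/(1.25−0.354)] ln[(1.25/0.354)(1 − 0.558×0.8960/(0.354×36.6))]
= (1/0.8960) ln[3.531 × 0.9614] = 1.116 × ln(3.395) = 1.116 × 1.222 = 1.364 d.
L(t_c) = L₀ e^(−k_d t_c) = 36.6 × 0.6170 = 22.58 mg/L, and at the critical point k_r D_c = k_d L, so D_c = (0.354/1.25) × 22.58 = 6.395 mg/L.
Minimum DO = C_s − D_c = 8.71 − 6.395 = 2.315 mg/L.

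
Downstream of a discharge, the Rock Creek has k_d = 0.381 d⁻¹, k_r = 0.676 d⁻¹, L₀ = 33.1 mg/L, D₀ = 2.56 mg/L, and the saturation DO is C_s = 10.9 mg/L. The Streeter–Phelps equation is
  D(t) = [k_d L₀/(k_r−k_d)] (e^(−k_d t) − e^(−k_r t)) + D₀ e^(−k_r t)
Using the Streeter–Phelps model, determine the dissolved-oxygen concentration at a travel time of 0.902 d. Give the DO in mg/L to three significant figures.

DO ≈ 2.43 mg/L

k_d L₀/(k_r−k_d) = 0.381×33.1/(0.676−0.381) = 12.61/0.2950 = 42.75 mg/L.
e^(−k_d t) = e^(−0.381×0.9020) = 0.7092; e^(−k_r t) = e^(−0.676×0.9020) = 0.5435.
D = 42.75 × (0.7092 − 0.5435) + 2.56 × 0.5435 = 7.083 + 1.391 = 8.474 mg/L.
DO = C_s − D = 10.9 − 8.474 = 2.426 mg/L.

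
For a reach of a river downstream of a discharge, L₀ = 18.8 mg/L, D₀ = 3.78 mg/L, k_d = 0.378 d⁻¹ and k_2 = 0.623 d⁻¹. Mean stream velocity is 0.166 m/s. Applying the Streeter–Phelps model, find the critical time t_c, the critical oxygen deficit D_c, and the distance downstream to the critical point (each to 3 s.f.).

t_c ≈ 1.47 d; D_c ≈ 6.55 mg/L; x_c ≈ 21.1 km

t_c = [1/(k_2−k_d)] ln[(k_2/k_d)(1 − D₀(k_2−k_d)/(k_d L₀))]
= [1/(0.623−0.378)] ln[(0.623/0.378)(1 − 3.78×0.2450/(0.378×18.8))]
= (1/0.2450) ln[1.648 × 0.8697] = 4.082 × ln(1.433) = 4.082 × 0.3600 = 1.469 d.
L(t_c) = L₀ e^(−k_d t_c) = 18.8 × 0.5738 = 10.79 mg/L, and at the critical point k_2 D_c = k_d L, so D_c = (0.378/0.623) × 10.79 = 6.545 mg/L.
x_c = v t_c = 0.166 m/s × 1.469 d × 86400 s/d = 21080 m ≈ 21.1 km.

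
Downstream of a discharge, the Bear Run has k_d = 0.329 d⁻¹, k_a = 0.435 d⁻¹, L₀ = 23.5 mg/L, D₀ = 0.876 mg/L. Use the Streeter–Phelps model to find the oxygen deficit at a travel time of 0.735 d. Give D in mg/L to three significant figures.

D ≈ 4.93 mg/L

k_d L₀/(k_a−k_d) = 0.329×23.5/(0.435−0.329) = 7.732/0.1060 = 72.94 mg/L.
e^(−k_d t) = e^(−0.329×0.7350) = 0.7852; e^(−k_a t) = e^(−0.435×0.7350) = 0.7263.
D = 72.94 × (0.7852 − 0.7263) + 0.876 × 0.7263 = 4.293 + 0.6363 = 4.929 mg/L.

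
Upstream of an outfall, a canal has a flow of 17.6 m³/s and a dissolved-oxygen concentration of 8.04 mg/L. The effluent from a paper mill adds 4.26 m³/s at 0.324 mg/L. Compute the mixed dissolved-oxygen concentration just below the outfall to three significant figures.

Flow-weighted mixing: C = (Q_r C_r + Q_w C_w)/(Q_r + Q_w)
= (17.6×8.04 + 4.26×0.324)/(17.6 + 4.26) = 142.9/21.86 = 6.536 mg/L.

6.54 mg/L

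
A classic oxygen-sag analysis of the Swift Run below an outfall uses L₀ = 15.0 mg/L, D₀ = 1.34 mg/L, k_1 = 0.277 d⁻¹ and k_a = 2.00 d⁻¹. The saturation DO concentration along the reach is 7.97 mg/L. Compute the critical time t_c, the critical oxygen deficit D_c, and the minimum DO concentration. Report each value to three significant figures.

t_c = [1/(k_a−k_1)] ln[(k_a/k_1)(1 − D₀(k_a−k_1)/(k_1 L₀))]
= [1/(2.00−0.277)] ln[(2.00/0.277)(1 − 1.34×1.723/(0.277×15.0))]
= (1/1.723) ln[7.220 × 0.4443] = 0.5804 × ln(3.208) = 0.5804 × 1.166 = 0.6765 d.
L(t_c) = L₀ e^(−k_1 t_c) = 15.0 × 0.8291 = 12.44 mg/L, and at the critical point k_a D_c = k_1 L, so D_c = (0.277/2.00) × 12.44 = 1.722 mg/L.
Minimum DO = C_s − D_c = 7.97 − 1.722 = 6.248 mg/L.

t_c ≈ 0.677 d; D_c ≈ 1.72 mg/L; min DO ≈ 6.25 mg/L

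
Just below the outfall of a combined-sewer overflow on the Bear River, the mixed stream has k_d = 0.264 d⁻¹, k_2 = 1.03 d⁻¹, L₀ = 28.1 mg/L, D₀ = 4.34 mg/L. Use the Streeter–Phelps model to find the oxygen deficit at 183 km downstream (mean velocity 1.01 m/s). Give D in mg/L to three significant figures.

Travel time t = x/v = 183 km / (1.01 m/s) = 183000 m / 1.01 m/s = 181200 s = 2.097 d.
k_d L₀/(k_2−k_d) = 0.264×28.1/(1.03−0.264) = 7.418/0.7660 = 9.685 mg/L.
e^(−k_d t) = e^(−0.264×2.097) = 0.5749; e^(−k_2 t) = e^(−1.03×2.097) = 0.1153.
D = 9.685 × (0.5749 − 0.1153) + 4.34 × 0.1153 = 4.450 + 0.5005 = 4.951 mg/L.

D ≈ 4.95 mg/L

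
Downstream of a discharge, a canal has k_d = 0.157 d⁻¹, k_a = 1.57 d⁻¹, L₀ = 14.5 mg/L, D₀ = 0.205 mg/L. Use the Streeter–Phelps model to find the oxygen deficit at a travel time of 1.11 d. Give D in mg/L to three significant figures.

k_d L₀/(k_a−k_d) = 0.157×14.5/(1.57−0.157) = 2.276/1.413 = 1.611 mg/L.
e^(−k_d t) = e^(−0.157×1.110) = 0.8401; e^(−k_a t) = e^(−1.57×1.110) = 0.1750.
D = 1.611 × (0.8401 − 0.1750) + 0.205 × 0.1750 = 1.071 + 0.03588 = 1.107 mg/L.

D ≈ 1.11 mg/L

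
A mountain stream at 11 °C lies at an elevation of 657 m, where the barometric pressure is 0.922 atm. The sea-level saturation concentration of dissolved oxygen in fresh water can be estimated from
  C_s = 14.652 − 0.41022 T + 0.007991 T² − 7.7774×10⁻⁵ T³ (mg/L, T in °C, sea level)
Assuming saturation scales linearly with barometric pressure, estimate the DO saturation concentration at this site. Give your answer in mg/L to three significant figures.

C_s ≈ 10.1 mg/L

At sea level: C_s = 14.652 − 0.41022×11 + 0.007991×11² − 7.7774×10⁻⁵×11³ = 11.00 mg/L.
Pressure correction: C_s' = 11.00 × 0.922 = 10.14 mg/L.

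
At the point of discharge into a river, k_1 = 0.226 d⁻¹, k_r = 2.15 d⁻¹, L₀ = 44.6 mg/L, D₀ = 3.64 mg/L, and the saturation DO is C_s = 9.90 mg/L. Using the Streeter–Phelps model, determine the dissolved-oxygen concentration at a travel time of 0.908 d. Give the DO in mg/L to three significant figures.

DO ≈ 5.86 mg/L

k_1 L₀/(k_r−k_1) = 0.226×44.6/(2.15−0.226) = 10.08/1.924 = 5.239 mg/L.
e^(−k_1 t) = e^(−0.226×0.9080) = 0.8145; e^(−k_r t) = e^(−2.15×0.9080) = 0.1420.
D = 5.239 × (0.8145 − 0.1420) + 3.64 × 0.1420 = 3.523 + 0.5167 = 4.040 mg/L.
DO = C_s − D = 9.90 − 4.040 = 5.860 mg/L.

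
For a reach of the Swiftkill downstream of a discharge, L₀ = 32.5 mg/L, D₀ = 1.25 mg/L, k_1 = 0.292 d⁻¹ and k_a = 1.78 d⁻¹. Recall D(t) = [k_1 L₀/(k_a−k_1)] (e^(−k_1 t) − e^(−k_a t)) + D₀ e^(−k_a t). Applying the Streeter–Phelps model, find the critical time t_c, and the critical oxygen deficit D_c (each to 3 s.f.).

At the critical point dD/dt = 0, so k_1 L₀ e^(−k_1 t) = k_a D. Substituting D(t) from the Streeter–Phelps equation and solving for t gives
t_c = ln[(k_a/k_1)(1 − D₀(k_a−k_1)/(k_1 L₀))] / (k_a−k_1).
Here k_a−k_1 = 1.488 d⁻¹ and 1 − D₀(k_a−k_1)/(k_1 L₀) = 1 − 1.25×1.488/(0.292×32.5) = 0.8040, so
t_c = ln(6.096 × 0.8040) / 1.488 = 1.589 / 1.488 = 1.068 d.
L(t_c) = L₀ e^(−k_1 t_c) = 32.5 × 0.7320 = 23.79 mg/L, and at the critical point k_a D_c = k_1 L, so D_c = (0.292/1.78) × 23.79 = 3.903 mg/L.

t_c ≈ 1.07 d; D_c ≈ 3.90 mg/L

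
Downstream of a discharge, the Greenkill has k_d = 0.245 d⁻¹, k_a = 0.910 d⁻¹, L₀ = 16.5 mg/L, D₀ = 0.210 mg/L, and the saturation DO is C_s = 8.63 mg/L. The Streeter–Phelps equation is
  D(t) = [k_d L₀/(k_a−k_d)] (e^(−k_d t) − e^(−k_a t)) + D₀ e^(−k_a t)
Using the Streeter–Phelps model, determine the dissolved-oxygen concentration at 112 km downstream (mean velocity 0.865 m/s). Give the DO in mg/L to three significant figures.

Travel time t = x/v = 112 km / (0.865 m/s) = 112000 m / 0.865 m/s = 129500 s = 1.499 d.
k_d L₀/(k_a−k_d) = 0.245×16.5/(0.910−0.245) = 4.042/0.6650 = 6.079 mg/L.
e^(−k_d t) = e^(−0.245×1.499) = 0.6927; e^(−k_a t) = e^(−0.910×1.499) = 0.2557.
D = 6.079 × (0.6927 − 0.2557) + 0.210 × 0.2557 = 2.656 + 0.05370 = 2.710 mg/L.
DO = C_s − D = 8.63 − 2.710 = 5.920 mg/L.

DO ≈ 5.92 mg/L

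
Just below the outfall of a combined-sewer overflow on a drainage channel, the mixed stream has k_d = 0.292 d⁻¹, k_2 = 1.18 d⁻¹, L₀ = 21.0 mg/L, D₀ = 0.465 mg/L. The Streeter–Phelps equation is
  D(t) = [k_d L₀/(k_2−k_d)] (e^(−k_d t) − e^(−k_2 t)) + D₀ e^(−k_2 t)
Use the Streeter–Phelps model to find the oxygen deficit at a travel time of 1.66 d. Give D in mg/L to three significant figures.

D ≈ 3.34 mg/L

k_d L₀/(k_2−k_d) = 0.292×21.0/(1.18−0.292) = 6.132/0.8880 = 6.905 mg/L.
e^(−k_d t) = e^(−0.292×1.660) = 0.6159; e^(−k_2 t) = e^(−1.18×1.660) = 0.1410.
D = 6.905 × (0.6159 − 0.1410) + 0.465 × 0.1410 = 3.279 + 0.06558 = 3.345 mg/L.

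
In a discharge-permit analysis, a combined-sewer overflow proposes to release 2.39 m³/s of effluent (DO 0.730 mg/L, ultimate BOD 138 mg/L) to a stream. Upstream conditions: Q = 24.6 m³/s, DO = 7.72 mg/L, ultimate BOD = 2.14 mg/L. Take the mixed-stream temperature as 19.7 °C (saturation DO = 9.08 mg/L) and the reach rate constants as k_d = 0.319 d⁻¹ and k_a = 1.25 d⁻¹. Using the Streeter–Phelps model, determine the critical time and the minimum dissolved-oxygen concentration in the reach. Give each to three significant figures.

t_c ≈ 0.905 d; minimum DO ≈ 6.37 mg/L

Mixed DO = (24.6×7.72 + 2.39×0.730)/(24.6+2.39) = 191.7/26.99 = 7.101 mg/L.
Mixed L₀ = (24.6×2.14 + 2.39×138)/(26.99) = 382.5/26.99 = 14.17 mg/L.
Initial deficit D₀ = C_s − DO₀ = 9.08 − 7.101 = 1.979 mg/L.
t_c = (1/0.9310) ln[(1.25/0.319)(1 − 1.979×0.9310/(0.319×14.17))] = 1.074 × ln(2.321) = 0.9046 d.
D_c = (0.319/1.25) × 14.17 × e^(−0.319×0.9046) = 0.2552 × 14.17 × 0.7493 = 2.710 mg/L.
Minimum DO = 9.08 − 2.710 = 6.370 mg/L.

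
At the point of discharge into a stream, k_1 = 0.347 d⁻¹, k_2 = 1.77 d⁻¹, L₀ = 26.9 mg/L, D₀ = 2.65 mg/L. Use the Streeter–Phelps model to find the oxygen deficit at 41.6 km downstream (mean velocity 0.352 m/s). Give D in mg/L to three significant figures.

D ≈ 3.73 mg/L

Travel time t = x/v = 41.6 km / (0.352 m/s) = 41600 m / 0.352 m/s = 118200 s = 1.368 d.
k_1 L₀/(k_2−k_1) = 0.347×26.9/(1.77−0.347) = 9.334/1.423 = 6.560 mg/L.
e^(−k_1 t) = e^(−0.347×1.368) = 0.6221; e^(−k_2 t) = e^(−1.77×1.368) = 0.08883.
D = 6.560 × (0.6221 − 0.08883) + 2.65 × 0.08883 = 3.498 + 0.2354 = 3.734 mg/L.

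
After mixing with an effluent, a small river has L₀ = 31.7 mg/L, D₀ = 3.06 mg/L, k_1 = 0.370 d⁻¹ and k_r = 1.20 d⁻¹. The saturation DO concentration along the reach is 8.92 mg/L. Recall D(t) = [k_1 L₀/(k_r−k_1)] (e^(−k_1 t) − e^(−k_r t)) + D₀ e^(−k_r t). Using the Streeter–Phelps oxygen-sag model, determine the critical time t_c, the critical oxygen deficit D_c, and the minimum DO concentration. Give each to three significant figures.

t_c = [1/(k_r−k_1)] ln[(k_r/k_1)(1 − D₀(k_r−k_1)/(k_1 L₀))]
= [1/(1.20−0.370)] ln[(1.20/0.370)(1 − 3.06×0.8300/(0.370×31.7))]
= (1/0.8300) ln[3.243 × 0.7835] = 1.205 × ln(2.541) = 1.205 × 0.9325 = 1.124 d.
L(t_c) = L₀ e^(−k_1 t_c) = 31.7 × 0.6599 = 20.92 mg/L, and at the critical point k_r D_c = k_1 L, so D_c = (0.370/1.20) × 20.92 = 6.450 mg/L.
Minimum DO = C_s − D_c = 8.92 − 6.450 = 2.470 mg/L.

t_c ≈ 1.12 d; D_c ≈ 6.45 mg/L; min DO ≈ 2.47 mg/L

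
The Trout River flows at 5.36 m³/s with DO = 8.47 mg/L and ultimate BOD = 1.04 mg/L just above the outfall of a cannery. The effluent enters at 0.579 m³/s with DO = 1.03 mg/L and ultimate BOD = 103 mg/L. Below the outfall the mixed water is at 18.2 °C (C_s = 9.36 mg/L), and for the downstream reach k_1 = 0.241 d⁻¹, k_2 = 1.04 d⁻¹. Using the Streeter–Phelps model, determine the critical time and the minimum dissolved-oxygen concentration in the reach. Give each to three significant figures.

t_c ≈ 0.993 d; minimum DO ≈ 7.36 mg/L

Mixed DO = (5.36×8.47 + 0.579×1.03)/(5.36+0.579) = 46.00/5.939 = 7.745 mg/L.
Mixed L₀ = (5.36×1.04 + 0.579×103)/(5.939) = 65.21/5.939 = 10.98 mg/L.
Initial deficit D₀ = C_s − DO₀ = 9.36 − 7.745 = 1.615 mg/L.
t_c = (1/0.7990) ln[(1.04/0.241)(1 − 1.615×0.7990/(0.241×10.98))] = 1.252 × ln(2.211) = 0.9928 d.
D_c = (0.241/1.04) × 10.98 × e^(−0.241×0.9928) = 0.2317 × 10.98 × 0.7872 = 2.003 mg/L.
Minimum DO = 9.36 − 2.003 = 7.357 mg/L.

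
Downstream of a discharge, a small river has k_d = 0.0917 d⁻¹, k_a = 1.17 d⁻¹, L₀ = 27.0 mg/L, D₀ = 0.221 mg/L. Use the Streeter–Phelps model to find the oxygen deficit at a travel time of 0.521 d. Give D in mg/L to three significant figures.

D ≈ 1.06 mg/L

k_d L₀/(k_a−k_d) = 0.0917×27.0/(1.17−0.0917) = 2.476/1.078 = 2.296 mg/L.
e^(−k_d t) = e^(−0.0917×0.5210) = 0.9533; e^(−k_a t) = e^(−1.17×0.5210) = 0.5436.
D = 2.296 × (0.9533 − 0.5436) + 0.221 × 0.5436 = 0.9409 + 0.1201 = 1.061 mg/L.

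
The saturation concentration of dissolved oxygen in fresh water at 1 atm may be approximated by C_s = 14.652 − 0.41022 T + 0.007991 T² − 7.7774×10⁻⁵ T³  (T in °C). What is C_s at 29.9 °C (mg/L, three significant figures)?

C_s ≈ 7.45 mg/L

C_s = 14.652 − 0.41022×29.9 + 0.007991×29.9² − 7.7774×10⁻⁵×29.9³ = 7.451 mg/L.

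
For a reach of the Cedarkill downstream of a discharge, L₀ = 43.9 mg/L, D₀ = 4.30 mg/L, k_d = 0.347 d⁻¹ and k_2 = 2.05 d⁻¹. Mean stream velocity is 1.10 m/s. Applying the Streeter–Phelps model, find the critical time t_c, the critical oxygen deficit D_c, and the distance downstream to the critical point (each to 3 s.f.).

t_c = [1/(k_2−k_d)] ln[(k_2/k_d)(1 − D₀(k_2−k_d)/(k_d L₀))]
= [1/(2.05−0.347)] ln[(2.05/0.347)(1 − 4.30×1.703/(0.347×43.9))]
= (1/1.703) ln[5.908 × 0.5193] = 0.5872 × ln(3.068) = 0.5872 × 1.121 = 0.6582 d.
L(t_c) = L₀ e^(−k_d t_c) = 43.9 × 0.7958 = 34.94 mg/L, and at the critical point k_2 D_c = k_d L, so D_c = (0.347/2.05) × 34.94 = 5.914 mg/L.
x_c = v t_c = 1.10 m/s × 0.6582 d × 86400 s/d = 62560 m ≈ 62.6 km.

t_c ≈ 0.658 d; D_c ≈ 5.91 mg/L; x_c ≈ 62.6 km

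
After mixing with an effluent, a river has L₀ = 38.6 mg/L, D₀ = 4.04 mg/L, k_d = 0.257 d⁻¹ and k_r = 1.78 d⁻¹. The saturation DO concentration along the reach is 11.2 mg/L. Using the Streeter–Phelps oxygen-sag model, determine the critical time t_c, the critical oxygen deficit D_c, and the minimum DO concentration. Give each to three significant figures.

t_c ≈ 0.635 d; D_c ≈ 4.73 mg/L; min DO ≈ 6.47 mg/L

At the critical point dD/dt = 0, so k_d L₀ e^(−k_d t) = k_r D. Substituting D(t) from the Streeter–Phelps equation and solving for t gives
t_c = ln[(k_r/k_d)(1 − D₀(k_r−k_d)/(k_d L₀))] / (k_r−k_d).
Here k_r−k_d = 1.523 d⁻¹ and 1 − D₀(k_r−k_d)/(k_d L₀) = 1 − 4.04×1.523/(0.257×38.6) = 0.3798, so
t_c = ln(6.926 × 0.3798) / 1.523 = 0.9671 / 1.523 = 0.6350 d.
D_c = (k_d/k_r) L₀ e^(−k_d t_c) = (0.257/1.78) × 38.6 × e^(−0.257×0.6350) = 0.1444 × 38.6 × 0.8494 = 4.734 mg/L.
Minimum DO = C_s − D_c = 11.2 − 4.734 = 6.466 mg/L.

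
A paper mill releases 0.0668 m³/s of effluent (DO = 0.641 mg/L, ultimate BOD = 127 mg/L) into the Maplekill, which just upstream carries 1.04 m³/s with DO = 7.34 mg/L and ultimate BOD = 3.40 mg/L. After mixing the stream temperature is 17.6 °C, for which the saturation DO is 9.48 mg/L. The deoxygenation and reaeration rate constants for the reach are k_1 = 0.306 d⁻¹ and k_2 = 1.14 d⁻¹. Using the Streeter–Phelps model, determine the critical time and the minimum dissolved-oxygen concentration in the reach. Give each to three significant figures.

t_c ≈ 0.357 d; minimum DO ≈ 6.87 mg/L

Mixed DO = (1.04×7.34 + 0.0668×0.641)/(1.04+0.0668) = 7.676/1.107 = 6.936 mg/L.
Mixed L₀ = (1.04×3.40 + 0.0668×127)/(1.107) = 12.02/1.107 = 10.86 mg/L.
Initial deficit D₀ = C_s − DO₀ = 9.48 − 6.936 = 2.544 mg/L.
t_c = (1/0.8340) ln[(1.14/0.306)(1 − 2.544×0.8340/(0.306×10.86))] = 1.199 × ln(1.347) = 0.3568 d.
D_c = (0.306/1.14) × 10.86 × e^(−0.306×0.3568) = 0.2684 × 10.86 × 0.8966 = 2.613 mg/L.
Minimum DO = 9.48 − 2.613 = 6.867 mg/L.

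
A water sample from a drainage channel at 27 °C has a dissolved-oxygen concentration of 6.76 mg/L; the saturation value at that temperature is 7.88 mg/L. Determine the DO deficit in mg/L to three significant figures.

D = C_s − C = 7.88 − 6.76 = 1.12 mg/L.

D ≈ 1.12 mg/L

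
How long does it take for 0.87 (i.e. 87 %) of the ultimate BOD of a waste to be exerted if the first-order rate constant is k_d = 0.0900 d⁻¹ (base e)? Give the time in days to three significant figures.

t ≈ 22.7 d

y/L₀ = 1 − e^(−k_d t) = 0.87 ⇒ e^(−k_d t) = 0.130
t = −ln(0.130) / 0.0900 = 2.040 / 0.0900 = 22.67 d.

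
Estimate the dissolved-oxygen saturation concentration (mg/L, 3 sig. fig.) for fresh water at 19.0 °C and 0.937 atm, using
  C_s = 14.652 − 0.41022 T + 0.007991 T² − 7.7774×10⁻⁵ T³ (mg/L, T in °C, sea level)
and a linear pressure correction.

At sea level: C_s = 14.652 − 0.41022×19.0 + 0.007991×19.0² − 7.7774×10⁻⁵×19.0³ = 9.209 mg/L.
Pressure correction: C_s' = 9.209 × 0.937 = 8.629 mg/L.

C_s ≈ 8.63 mg/L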